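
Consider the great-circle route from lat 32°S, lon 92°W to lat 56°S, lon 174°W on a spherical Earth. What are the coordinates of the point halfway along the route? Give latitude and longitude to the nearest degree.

Write both endpoints as unit vectors p₁, p₂ with components (cos φ cos λ, cos φ sin λ, sin φ).
The central angle between the endpoints is δ = arccos(p₁·p₂) ≈ 1.041 rad (59.6°).
Interpolate at f = 1/2 with slerp weights a = sin((1−f)δ)/sin δ ≈ 0.576, b = sin(fδ)/sin δ ≈ 0.576.
p = a·p₁ + b·p₂ ≈ (-0.338, -0.522, -0.783); φ = arcsin(p_z) ≈ -51.56°, λ = atan2(p_y, p_x) ≈ -122.88°.

≈ lat 52°S, lon 123°W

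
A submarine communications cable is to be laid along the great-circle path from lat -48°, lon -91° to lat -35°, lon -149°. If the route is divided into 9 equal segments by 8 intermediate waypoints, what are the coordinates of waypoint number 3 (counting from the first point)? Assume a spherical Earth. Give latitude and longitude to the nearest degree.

Convert each endpoint to a unit vector on the sphere (x = cos φ cos λ, y = cos φ sin λ, z = sin φ).
The central angle between the endpoints is δ = arccos(p₁·p₂) ≈ 0.772 rad (44.2°).
Interpolate at f = 3/9 with slerp weights a = sin((1−f)δ)/sin δ ≈ 0.706, b = sin(fδ)/sin δ ≈ 0.365.
p = a·p₁ + b·p₂ ≈ (-0.264, -0.626, -0.734); φ = arcsin(p_z) ≈ -47.19°, λ = atan2(p_y, p_x) ≈ -112.90°.

≈ lat -47°, lon -113°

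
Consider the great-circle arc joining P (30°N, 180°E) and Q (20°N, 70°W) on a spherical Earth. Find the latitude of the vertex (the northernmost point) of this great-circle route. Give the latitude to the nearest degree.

≈ 40°N

The great circle lies in the plane with unit normal n̂ = (p₁ × p₂)/|p₁ × p₂|.
Here n̂_z ≈ +0.769; the vertex latitude is φ_max = arccos|n̂_z| ≈ 39.7°.
Check via Clairaut: cos φ_max = |cos φ₁| · sin C = cos(30.0°)·sin(62.6°) ≈ 0.769, again giving ≈ 39.7°.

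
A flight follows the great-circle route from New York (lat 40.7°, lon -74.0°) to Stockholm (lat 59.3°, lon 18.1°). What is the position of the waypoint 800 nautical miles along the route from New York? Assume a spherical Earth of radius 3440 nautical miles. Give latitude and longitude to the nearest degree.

≈ lat 51°, lon -61°

Write both endpoints as unit vectors p₁, p₂ with components (cos φ cos λ, cos φ sin λ, sin φ).
The central angle between the endpoints is δ = arccos(p₁·p₂) ≈ 0.993 rad (56.9°). The total great-circle distance is δ·R ≈ 0.993 × 3440 ≈ 3415 nmi, so the target fraction is f = 800/3415 ≈ 0.234.
Interpolate at f ≈ 0.234 with slerp weights a = sin((1−f)δ)/sin δ ≈ 0.823, b = sin(fδ)/sin δ ≈ 0.275.
p = a·p₁ + b·p₂ ≈ (0.305, -0.556, 0.773); φ = arcsin(p_z) ≈ 50.63°, λ = atan2(p_y, p_x) ≈ -61.21°.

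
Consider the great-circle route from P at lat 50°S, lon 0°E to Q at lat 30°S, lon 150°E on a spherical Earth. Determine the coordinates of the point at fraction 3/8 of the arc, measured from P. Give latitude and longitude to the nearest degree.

≈ lat 74°S, lon 65°E

From cos δ = sin φ₁ sin φ₂ + cos φ₁ cos φ₂ cos Δλ, the central angle is δ ≈ 1.670 rad (95.7°).
Interpolate at f = 3/8 with slerp weights a = sin((1−f)δ)/sin δ ≈ 0.869, b = sin(fδ)/sin δ ≈ 0.589.
p = a·p₁ + b·p₂ ≈ (0.117, 0.255, -0.960); φ = arcsin(p_z) ≈ -73.71°, λ = atan2(p_y, p_x) ≈ 65.44°.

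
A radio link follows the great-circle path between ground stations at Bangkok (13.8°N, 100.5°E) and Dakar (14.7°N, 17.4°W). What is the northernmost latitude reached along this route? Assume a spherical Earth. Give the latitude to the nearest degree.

The great circle lies in the plane with unit normal n̂ = (p₁ × p₂)/|p₁ × p₂|.
Here n̂_z ≈ -0.897; the vertex latitude is φ_max = arccos|n̂_z| ≈ 26.2°.

≈ 26°N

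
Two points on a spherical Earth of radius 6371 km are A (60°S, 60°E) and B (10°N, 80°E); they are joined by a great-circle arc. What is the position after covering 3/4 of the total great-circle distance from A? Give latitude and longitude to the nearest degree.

≈ (8°S, 77°E)

Convert each endpoint to a unit vector on the sphere (x = cos φ cos λ, y = cos φ sin λ, z = sin φ).
The central angle between the endpoints is δ = arccos(p₁·p₂) ≈ 1.253 rad (71.8°).
Interpolate at f = 3/4 with slerp weights a = sin((1−f)δ)/sin δ ≈ 0.324, b = sin(fδ)/sin δ ≈ 0.850.
p = a·p₁ + b·p₂ ≈ (0.226, 0.965, -0.133); φ = arcsin(p_z) ≈ -7.66°, λ = atan2(p_y, p_x) ≈ 76.79°.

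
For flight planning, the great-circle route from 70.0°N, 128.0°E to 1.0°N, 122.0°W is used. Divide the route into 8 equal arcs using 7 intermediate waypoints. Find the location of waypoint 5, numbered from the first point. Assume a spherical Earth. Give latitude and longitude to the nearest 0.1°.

Write both endpoints as unit vectors p₁, p₂ with components (cos φ cos λ, cos φ sin λ, sin φ).
The central angle between the endpoints is δ = arccos(p₁·p₂) ≈ 1.672 rad (95.8°).
Interpolate at f = 5/8 with slerp weights a = sin((1−f)δ)/sin δ ≈ 0.590, b = sin(fδ)/sin δ ≈ 0.869.
p = a·p₁ + b·p₂ ≈ (-0.585, -0.578, 0.569); φ = arcsin(p_z) ≈ 34.69°, λ = atan2(p_y, p_x) ≈ -135.32°.

≈ 34.7°N, 135.3°W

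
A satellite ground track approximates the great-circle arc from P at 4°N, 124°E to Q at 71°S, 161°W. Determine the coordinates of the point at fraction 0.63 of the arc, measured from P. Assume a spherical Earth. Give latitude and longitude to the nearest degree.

Convert each endpoint to a unit vector on the sphere (x = cos φ cos λ, y = cos φ sin λ, z = sin φ).
The central angle between the endpoints is δ = arccos(p₁·p₂) ≈ 1.553 rad (89.0°).
Interpolate at f = 0.63 with slerp weights a = sin((1−f)δ)/sin δ ≈ 0.544, b = sin(fδ)/sin δ ≈ 0.830.
p = a·p₁ + b·p₂ ≈ (-0.559, 0.362, -0.747); φ = arcsin(p_z) ≈ -48.29°, λ = atan2(p_y, p_x) ≈ 147.09°.

≈ 48°S, 147°E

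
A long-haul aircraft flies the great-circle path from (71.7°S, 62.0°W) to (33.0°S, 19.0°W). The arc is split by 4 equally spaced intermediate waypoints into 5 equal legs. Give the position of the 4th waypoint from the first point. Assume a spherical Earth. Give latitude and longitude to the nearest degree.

≈ (41°S, 23°W)

The haversine formula gives a central angle δ ≈ 0.782 rad (44.8°) between the endpoints.
Interpolate at f = 4/5 with slerp weights a = sin((1−f)δ)/sin δ ≈ 0.221, b = sin(fδ)/sin δ ≈ 0.831.
p = a·p₁ + b·p₂ ≈ (0.692, -0.288, -0.662); φ = arcsin(p_z) ≈ -41.48°, λ = atan2(p_y, p_x) ≈ -22.62°.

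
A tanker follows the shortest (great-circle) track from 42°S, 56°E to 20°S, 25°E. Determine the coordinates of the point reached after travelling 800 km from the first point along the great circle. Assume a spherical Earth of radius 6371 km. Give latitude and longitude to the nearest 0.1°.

Convert each endpoint to a unit vector on the sphere (x = cos φ cos λ, y = cos φ sin λ, z = sin φ).
The central angle between the endpoints is δ = arccos(p₁·p₂) ≈ 0.596 rad (34.2°). The total great-circle distance is δ·R ≈ 0.596 × 6371 ≈ 3799 km, so the target fraction is f = 800/3799 ≈ 0.211.
Interpolate at f ≈ 0.211 with slerp weights a = sin((1−f)δ)/sin δ ≈ 0.808, b = sin(fδ)/sin δ ≈ 0.223.
p = a·p₁ + b·p₂ ≈ (0.526, 0.586, -0.617); φ = arcsin(p_z) ≈ -38.07°, λ = atan2(p_y, p_x) ≈ 48.12°.

≈ 38.1°S, 48.1°E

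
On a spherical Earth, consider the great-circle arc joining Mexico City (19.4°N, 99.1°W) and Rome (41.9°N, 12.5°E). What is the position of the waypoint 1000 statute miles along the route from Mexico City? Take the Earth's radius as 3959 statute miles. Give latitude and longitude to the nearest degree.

≈ (29°N, 88°W)

Convert each endpoint to a unit vector on the sphere (x = cos φ cos λ, y = cos φ sin λ, z = sin φ).
The central angle between the endpoints is δ = arccos(p₁·p₂) ≈ 1.607 rad (92.1°). The total great-circle distance is δ·R ≈ 1.607 × 3959 ≈ 6364 mi, so the target fraction is f = 1000/6364 ≈ 0.157.
Interpolate at f ≈ 0.157 with slerp weights a = sin((1−f)δ)/sin δ ≈ 0.977, b = sin(fδ)/sin δ ≈ 0.250.
p = a·p₁ + b·p₂ ≈ (0.036, -0.870, 0.492); φ = arcsin(p_z) ≈ 29.45°, λ = atan2(p_y, p_x) ≈ -87.64°.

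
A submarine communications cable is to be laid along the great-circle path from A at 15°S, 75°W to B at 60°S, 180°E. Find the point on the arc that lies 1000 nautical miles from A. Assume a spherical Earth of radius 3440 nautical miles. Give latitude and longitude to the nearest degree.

≈ 29°S, 84°W

Write both endpoints as unit vectors p₁, p₂ with components (cos φ cos λ, cos φ sin λ, sin φ).
The central angle between the endpoints is δ = arccos(p₁·p₂) ≈ 1.471 rad (84.3°). The total great-circle distance is δ·R ≈ 1.471 × 3440 ≈ 5062 nmi, so the target fraction is f = 1000/5062 ≈ 0.198.
Interpolate at f ≈ 0.198 with slerp weights a = sin((1−f)δ)/sin δ ≈ 0.929, b = sin(fδ)/sin δ ≈ 0.288.
p = a·p₁ + b·p₂ ≈ (0.088, -0.867, -0.490); φ = arcsin(p_z) ≈ -29.34°, λ = atan2(p_y, p_x) ≈ -84.18°.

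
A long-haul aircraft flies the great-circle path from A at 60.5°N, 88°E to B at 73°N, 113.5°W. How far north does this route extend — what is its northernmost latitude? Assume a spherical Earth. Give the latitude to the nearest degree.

≈ 86°N

The great circle lies in the plane with unit normal n̂ = (p₁ × p₂)/|p₁ × p₂|.
Here n̂_z ≈ +0.074; the vertex latitude is φ_max = arccos|n̂_z| ≈ 85.8°.
Check via Clairaut: cos φ_max = |cos φ₁| · sin C = cos(60.5°)·sin(8.6°) ≈ 0.074, again giving ≈ 85.8°.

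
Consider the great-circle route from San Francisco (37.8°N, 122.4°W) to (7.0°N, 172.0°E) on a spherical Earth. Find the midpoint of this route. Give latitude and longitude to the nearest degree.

Convert each endpoint to a unit vector on the sphere (x = cos φ cos λ, y = cos φ sin λ, z = sin φ).
The central angle between the endpoints is δ = arccos(p₁·p₂) ≈ 1.161 rad (66.5°).
Interpolate at f = 1/2 with slerp weights a = sin((1−f)δ)/sin δ ≈ 0.598, b = sin(fδ)/sin δ ≈ 0.598.
p = a·p₁ + b·p₂ ≈ (-0.841, -0.316, 0.439); φ = arcsin(p_z) ≈ 26.06°, λ = atan2(p_y, p_x) ≈ -159.38°.

≈ (26°N, 159°W)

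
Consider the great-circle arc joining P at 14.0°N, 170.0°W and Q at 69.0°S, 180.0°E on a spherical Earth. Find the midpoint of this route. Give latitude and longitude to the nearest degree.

≈ 28°S, 173°W

Convert each endpoint to a unit vector on the sphere (x = cos φ cos λ, y = cos φ sin λ, z = sin φ).
The central angle between the endpoints is δ = arccos(p₁·p₂) ≈ 1.454 rad (83.3°).
Interpolate at f = 1/2 with slerp weights a = sin((1−f)δ)/sin δ ≈ 0.669, b = sin(fδ)/sin δ ≈ 0.669.
p = a·p₁ + b·p₂ ≈ (-0.879, -0.113, -0.463); φ = arcsin(p_z) ≈ -27.57°, λ = atan2(p_y, p_x) ≈ -172.69°.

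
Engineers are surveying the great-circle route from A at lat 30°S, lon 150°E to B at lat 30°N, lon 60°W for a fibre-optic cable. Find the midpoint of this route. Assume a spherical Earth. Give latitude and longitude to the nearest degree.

≈ lat 0°N, lon 135°W

From cos δ = sin φ₁ sin φ₂ + cos φ₁ cos φ₂ cos Δλ, the central angle is δ ≈ 2.689 rad (154.1°).
Interpolate at f = 1/2 with slerp weights a = sin((1−f)δ)/sin δ ≈ 2.231, b = sin(fδ)/sin δ ≈ 2.231.
p = a·p₁ + b·p₂ ≈ (-0.707, -0.707, 0.000); φ = arcsin(p_z) ≈ 0.00°, λ = atan2(p_y, p_x) ≈ -135.00°.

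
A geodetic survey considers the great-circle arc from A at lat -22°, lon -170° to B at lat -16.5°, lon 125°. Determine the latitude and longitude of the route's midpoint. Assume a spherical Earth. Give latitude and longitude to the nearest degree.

From cos δ = sin φ₁ sin φ₂ + cos φ₁ cos φ₂ cos Δλ, the central angle is δ ≈ 1.068 rad (61.2°).
Interpolate at f = 1/2 with slerp weights a = sin((1−f)δ)/sin δ ≈ 0.581, b = sin(fδ)/sin δ ≈ 0.581.
p = a·p₁ + b·p₂ ≈ (-0.850, 0.363, -0.383); φ = arcsin(p_z) ≈ -22.49°, λ = atan2(p_y, p_x) ≈ 156.89°.

≈ lat -22°, lon 157°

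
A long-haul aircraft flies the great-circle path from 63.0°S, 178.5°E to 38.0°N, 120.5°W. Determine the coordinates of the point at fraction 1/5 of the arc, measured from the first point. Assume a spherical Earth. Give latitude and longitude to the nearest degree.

The haversine formula gives a central angle δ ≈ 1.955 rad (112.0°) between the endpoints.
Interpolate at f = 1/5 with slerp weights a = sin((1−f)δ)/sin δ ≈ 1.079, b = sin(fδ)/sin δ ≈ 0.411.
p = a·p₁ + b·p₂ ≈ (-0.654, -0.266, -0.708); φ = arcsin(p_z) ≈ -45.07°, λ = atan2(p_y, p_x) ≈ -157.84°.

≈ 45°S, 158°W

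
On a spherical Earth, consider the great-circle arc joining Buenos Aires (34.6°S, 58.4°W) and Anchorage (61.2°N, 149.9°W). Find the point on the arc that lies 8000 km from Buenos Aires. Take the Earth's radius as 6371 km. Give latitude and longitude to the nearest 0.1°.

Convert each endpoint to a unit vector on the sphere (x = cos φ cos λ, y = cos φ sin λ, z = sin φ).
The central angle between the endpoints is δ = arccos(p₁·p₂) ≈ 2.104 rad (120.5°). The total great-circle distance is δ·R ≈ 2.104 × 6371 ≈ 13402 km, so the target fraction is f = 8000/13402 ≈ 0.597.
Interpolate at f ≈ 0.597 with slerp weights a = sin((1−f)δ)/sin δ ≈ 0.871, b = sin(fδ)/sin δ ≈ 1.104.
p = a·p₁ + b·p₂ ≈ (-0.085, -0.877, 0.473); φ = arcsin(p_z) ≈ 28.22°, λ = atan2(p_y, p_x) ≈ -95.51°.

≈ 28.2°N, 95.5°W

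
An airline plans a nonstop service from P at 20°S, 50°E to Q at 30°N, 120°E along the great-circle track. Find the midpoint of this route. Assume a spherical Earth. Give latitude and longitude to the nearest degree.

The haversine formula gives a central angle δ ≈ 1.463 rad (83.8°) between the endpoints.
Interpolate at f = 1/2 with slerp weights a = sin((1−f)δ)/sin δ ≈ 0.672, b = sin(fδ)/sin δ ≈ 0.672.
p = a·p₁ + b·p₂ ≈ (0.115, 0.988, 0.106); φ = arcsin(p_z) ≈ 6.09°, λ = atan2(p_y, p_x) ≈ 83.36°.

≈ 6°N, 83°E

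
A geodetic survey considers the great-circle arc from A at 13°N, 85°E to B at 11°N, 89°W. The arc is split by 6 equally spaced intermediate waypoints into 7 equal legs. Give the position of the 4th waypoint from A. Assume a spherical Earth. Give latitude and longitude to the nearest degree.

Write both endpoints as unit vectors p₁, p₂ with components (cos φ cos λ, cos φ sin λ, sin φ).
The central angle between the endpoints is δ = arccos(p₁·p₂) ≈ 2.710 rad (155.3°).
Interpolate at f = 4/7 with slerp weights a = sin((1−f)δ)/sin δ ≈ 2.193, b = sin(fδ)/sin δ ≈ 2.390.
p = a·p₁ + b·p₂ ≈ (0.227, -0.217, 0.949); φ = arcsin(p_z) ≈ 71.69°, λ = atan2(p_y, p_x) ≈ -43.69°.

≈ 72°N, 44°W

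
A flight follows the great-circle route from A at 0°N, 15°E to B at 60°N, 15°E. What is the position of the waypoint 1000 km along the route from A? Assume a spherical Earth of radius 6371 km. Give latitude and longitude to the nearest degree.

≈ 9°N, 15°E

From cos δ = sin φ₁ sin φ₂ + cos φ₁ cos φ₂ cos Δλ, the central angle is δ ≈ 1.047 rad (60.0°). The total great-circle distance is δ·R ≈ 1.047 × 6371 ≈ 6672 km, so the target fraction is f = 1000/6672 ≈ 0.150.
Interpolate at f ≈ 0.150 with slerp weights a = sin((1−f)δ)/sin δ ≈ 0.897, b = sin(fδ)/sin δ ≈ 0.180.
p = a·p₁ + b·p₂ ≈ (0.954, 0.256, 0.156); φ = arcsin(p_z) ≈ 8.99°, λ = atan2(p_y, p_x) ≈ 15.00°.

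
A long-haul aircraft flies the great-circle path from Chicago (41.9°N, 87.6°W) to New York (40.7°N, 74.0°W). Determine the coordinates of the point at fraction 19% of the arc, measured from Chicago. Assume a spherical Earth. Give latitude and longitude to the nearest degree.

Convert each endpoint to a unit vector on the sphere (x = cos φ cos λ, y = cos φ sin λ, z = sin φ).
The central angle between the endpoints is δ = arccos(p₁·p₂) ≈ 0.179 rad (10.3°).
Interpolate at f = 0.19 with slerp weights a = sin((1−f)δ)/sin δ ≈ 0.811, b = sin(fδ)/sin δ ≈ 0.191.
p = a·p₁ + b·p₂ ≈ (0.065, -0.743, 0.666); φ = arcsin(p_z) ≈ 41.80°, λ = atan2(p_y, p_x) ≈ -84.98°.

≈ (42°N, 85°W)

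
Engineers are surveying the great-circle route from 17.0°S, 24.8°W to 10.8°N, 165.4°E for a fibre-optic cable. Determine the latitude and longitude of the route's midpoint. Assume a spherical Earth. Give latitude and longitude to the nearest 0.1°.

≈ 31.1°S, 118.2°W

Write both endpoints as unit vectors p₁, p₂ with components (cos φ cos λ, cos φ sin λ, sin φ).
The central angle between the endpoints is δ = arccos(p₁·p₂) ≈ 2.938 rad (168.3°).
Interpolate at f = 1/2 with slerp weights a = sin((1−f)δ)/sin δ ≈ 4.915, b = sin(fδ)/sin δ ≈ 4.915.
p = a·p₁ + b·p₂ ≈ (-0.405, -0.755, -0.516); φ = arcsin(p_z) ≈ -31.07°, λ = atan2(p_y, p_x) ≈ -118.24°.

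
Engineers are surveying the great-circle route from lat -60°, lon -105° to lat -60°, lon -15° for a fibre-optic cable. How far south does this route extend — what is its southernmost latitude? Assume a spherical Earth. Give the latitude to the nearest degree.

The great circle lies in the plane with unit normal n̂ = (p₁ × p₂)/|p₁ × p₂|.
Here n̂_z ≈ +0.378; the vertex latitude is φ_max = arccos|n̂_z| ≈ 67.8°.
Check via Clairaut: cos φ_max = |cos φ₁| · sin C = cos(60.0°)·sin(130.9°) ≈ 0.378, again giving ≈ 67.8°.

≈ -68°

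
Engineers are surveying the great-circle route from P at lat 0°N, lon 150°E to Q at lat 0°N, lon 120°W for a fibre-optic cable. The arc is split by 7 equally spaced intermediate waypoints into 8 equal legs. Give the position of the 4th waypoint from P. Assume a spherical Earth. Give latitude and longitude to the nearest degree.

≈ lat 0°N, lon 165°W

Write both endpoints as unit vectors p₁, p₂ with components (cos φ cos λ, cos φ sin λ, sin φ).
The central angle between the endpoints is δ = arccos(p₁·p₂) ≈ 1.571 rad (90.0°).
Interpolate at f = 4/8 with slerp weights a = sin((1−f)δ)/sin δ ≈ 0.707, b = sin(fδ)/sin δ ≈ 0.707.
p = a·p₁ + b·p₂ ≈ (-0.966, -0.259, 0.000); φ = arcsin(p_z) ≈ 0.00°, λ = atan2(p_y, p_x) ≈ -165.00°.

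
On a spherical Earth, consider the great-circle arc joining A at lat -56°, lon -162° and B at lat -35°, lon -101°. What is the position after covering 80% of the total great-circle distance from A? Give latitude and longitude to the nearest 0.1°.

Write both endpoints as unit vectors p₁, p₂ with components (cos φ cos λ, cos φ sin λ, sin φ).
The central angle between the endpoints is δ = arccos(p₁·p₂) ≈ 0.799 rad (45.8°).
Interpolate at f = 0.80 with slerp weights a = sin((1−f)δ)/sin δ ≈ 0.222, b = sin(fδ)/sin δ ≈ 0.832.
p = a·p₁ + b·p₂ ≈ (-0.248, -0.708, -0.661); φ = arcsin(p_z) ≈ -41.41°, λ = atan2(p_y, p_x) ≈ -109.33°.

≈ lat -41.4°, lon -109.3°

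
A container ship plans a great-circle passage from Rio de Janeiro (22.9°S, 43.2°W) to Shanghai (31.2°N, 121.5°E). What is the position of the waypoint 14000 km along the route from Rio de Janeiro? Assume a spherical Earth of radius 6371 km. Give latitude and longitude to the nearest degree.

The haversine formula gives a central angle δ ≈ 2.864 rad (164.1°) between the endpoints. The total great-circle distance is δ·R ≈ 2.864 × 6371 ≈ 18244 km, so the target fraction is f = 14000/18244 ≈ 0.767.
Interpolate at f ≈ 0.767 with slerp weights a = sin((1−f)δ)/sin δ ≈ 2.251, b = sin(fδ)/sin δ ≈ 2.951.
p = a·p₁ + b·p₂ ≈ (0.193, 0.733, 0.653); φ = arcsin(p_z) ≈ 40.75°, λ = atan2(p_y, p_x) ≈ 75.25°.

≈ 41°N, 75°E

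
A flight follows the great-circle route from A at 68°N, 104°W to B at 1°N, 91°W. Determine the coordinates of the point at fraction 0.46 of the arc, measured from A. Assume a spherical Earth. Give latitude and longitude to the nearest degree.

Convert each endpoint to a unit vector on the sphere (x = cos φ cos λ, y = cos φ sin λ, z = sin φ).
The central angle between the endpoints is δ = arccos(p₁·p₂) ≈ 1.180 rad (67.6°).
Interpolate at f = 0.46 with slerp weights a = sin((1−f)δ)/sin δ ≈ 0.643, b = sin(fδ)/sin δ ≈ 0.559.
p = a·p₁ + b·p₂ ≈ (-0.068, -0.792, 0.606); φ = arcsin(p_z) ≈ 37.32°, λ = atan2(p_y, p_x) ≈ -94.91°.

≈ 37°N, 95°W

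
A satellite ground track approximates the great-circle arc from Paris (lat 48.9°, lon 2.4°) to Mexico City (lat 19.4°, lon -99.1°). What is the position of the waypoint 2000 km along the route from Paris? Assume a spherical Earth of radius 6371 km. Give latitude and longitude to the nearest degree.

≈ lat 52°, lon -26°

The haversine formula gives a central angle δ ≈ 1.444 rad (82.7°) between the endpoints. The total great-circle distance is δ·R ≈ 1.444 × 6371 ≈ 9198 km, so the target fraction is f = 2000/9198 ≈ 0.217.
Interpolate at f ≈ 0.217 with slerp weights a = sin((1−f)δ)/sin δ ≈ 0.912, b = sin(fδ)/sin δ ≈ 0.311.
p = a·p₁ + b·p₂ ≈ (0.552, -0.265, 0.790); φ = arcsin(p_z) ≈ 52.22°, λ = atan2(p_y, p_x) ≈ -25.62°.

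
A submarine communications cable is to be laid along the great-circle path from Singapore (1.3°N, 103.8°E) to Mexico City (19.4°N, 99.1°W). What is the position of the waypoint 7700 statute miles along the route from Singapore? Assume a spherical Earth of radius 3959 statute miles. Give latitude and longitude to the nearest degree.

≈ 39°N, 137°W

Convert each endpoint to a unit vector on the sphere (x = cos φ cos λ, y = cos φ sin λ, z = sin φ).
The central angle between the endpoints is δ = arccos(p₁·p₂) ≈ 2.608 rad (149.4°). The total great-circle distance is δ·R ≈ 2.608 × 3959 ≈ 10326 mi, so the target fraction is f = 7700/10326 ≈ 0.746.
Interpolate at f ≈ 0.746 with slerp weights a = sin((1−f)δ)/sin δ ≈ 1.211, b = sin(fδ)/sin δ ≈ 1.831.
p = a·p₁ + b·p₂ ≈ (-0.562, -0.529, 0.636); φ = arcsin(p_z) ≈ 39.47°, λ = atan2(p_y, p_x) ≈ -136.71°.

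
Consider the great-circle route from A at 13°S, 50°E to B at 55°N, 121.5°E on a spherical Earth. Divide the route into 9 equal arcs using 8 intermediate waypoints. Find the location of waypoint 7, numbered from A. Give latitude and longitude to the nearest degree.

≈ 44°N, 95°E

The haversine formula gives a central angle δ ≈ 1.578 rad (90.4°) between the endpoints.
Interpolate at f = 7/9 with slerp weights a = sin((1−f)δ)/sin δ ≈ 0.343, b = sin(fδ)/sin δ ≈ 0.942.
p = a·p₁ + b·p₂ ≈ (-0.067, 0.717, 0.694); φ = arcsin(p_z) ≈ 43.95°, λ = atan2(p_y, p_x) ≈ 95.34°.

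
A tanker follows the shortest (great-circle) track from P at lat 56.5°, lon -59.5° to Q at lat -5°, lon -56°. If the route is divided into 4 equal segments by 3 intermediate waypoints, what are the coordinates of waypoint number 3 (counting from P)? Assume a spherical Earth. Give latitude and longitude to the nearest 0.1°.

≈ lat 10.4°, lon -56.6°

Convert each endpoint to a unit vector on the sphere (x = cos φ cos λ, y = cos φ sin λ, z = sin φ).
The central angle between the endpoints is δ = arccos(p₁·p₂) ≈ 1.075 rad (61.6°).
Interpolate at f = 3/4 with slerp weights a = sin((1−f)δ)/sin δ ≈ 0.302, b = sin(fδ)/sin δ ≈ 0.820.
p = a·p₁ + b·p₂ ≈ (0.542, -0.821, 0.180); φ = arcsin(p_z) ≈ 10.38°, λ = atan2(p_y, p_x) ≈ -56.59°.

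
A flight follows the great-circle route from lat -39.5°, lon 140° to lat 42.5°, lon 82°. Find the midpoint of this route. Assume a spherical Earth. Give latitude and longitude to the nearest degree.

From cos δ = sin φ₁ sin φ₂ + cos φ₁ cos φ₂ cos Δλ, the central angle is δ ≈ 1.699 rad (97.4°).
Interpolate at f = 1/2 with slerp weights a = sin((1−f)δ)/sin δ ≈ 0.757, b = sin(fδ)/sin δ ≈ 0.757.
p = a·p₁ + b·p₂ ≈ (-0.370, 0.929, 0.030); φ = arcsin(p_z) ≈ 1.71°, λ = atan2(p_y, p_x) ≈ 111.72°.

≈ lat 2°, lon 112°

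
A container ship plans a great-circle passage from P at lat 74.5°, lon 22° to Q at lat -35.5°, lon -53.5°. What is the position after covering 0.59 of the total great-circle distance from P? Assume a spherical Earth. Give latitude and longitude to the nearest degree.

≈ lat 12°, lon -40°

From cos δ = sin φ₁ sin φ₂ + cos φ₁ cos φ₂ cos Δλ, the central angle is δ ≈ 2.100 rad (120.3°).
Interpolate at f = 0.59 with slerp weights a = sin((1−f)δ)/sin δ ≈ 0.879, b = sin(fδ)/sin δ ≈ 1.096.
p = a·p₁ + b·p₂ ≈ (0.748, -0.629, 0.211); φ = arcsin(p_z) ≈ 12.17°, λ = atan2(p_y, p_x) ≈ -40.05°.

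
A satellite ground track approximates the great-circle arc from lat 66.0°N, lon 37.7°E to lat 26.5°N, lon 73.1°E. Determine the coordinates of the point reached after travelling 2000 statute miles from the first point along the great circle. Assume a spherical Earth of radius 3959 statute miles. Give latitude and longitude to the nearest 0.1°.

Convert each endpoint to a unit vector on the sphere (x = cos φ cos λ, y = cos φ sin λ, z = sin φ).
The central angle between the endpoints is δ = arccos(p₁·p₂) ≈ 0.789 rad (45.2°). The total great-circle distance is δ·R ≈ 0.789 × 3959 ≈ 3125 mi, so the target fraction is f = 2000/3125 ≈ 0.640.
Interpolate at f ≈ 0.640 with slerp weights a = sin((1−f)δ)/sin δ ≈ 0.395, b = sin(fδ)/sin δ ≈ 0.682.
p = a·p₁ + b·p₂ ≈ (0.304, 0.682, 0.665); φ = arcsin(p_z) ≈ 41.68°, λ = atan2(p_y, p_x) ≈ 65.94°.

≈ lat 41.7°N, lon 65.9°E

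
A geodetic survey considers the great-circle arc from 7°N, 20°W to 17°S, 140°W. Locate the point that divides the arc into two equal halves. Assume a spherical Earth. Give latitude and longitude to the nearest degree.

From cos δ = sin φ₁ sin φ₂ + cos φ₁ cos φ₂ cos Δλ, the central angle is δ ≈ 2.106 rad (120.7°).
Interpolate at f = 1/2 with slerp weights a = sin((1−f)δ)/sin δ ≈ 1.010, b = sin(fδ)/sin δ ≈ 1.010.
p = a·p₁ + b·p₂ ≈ (0.202, -0.964, -0.172); φ = arcsin(p_z) ≈ -9.92°, λ = atan2(p_y, p_x) ≈ -78.16°.

≈ 10°S, 78°W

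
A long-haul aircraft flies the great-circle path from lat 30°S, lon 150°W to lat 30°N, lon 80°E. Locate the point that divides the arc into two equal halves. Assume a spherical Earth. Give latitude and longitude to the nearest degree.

The haversine formula gives a central angle δ ≈ 2.392 rad (137.1°) between the endpoints.
Interpolate at f = 1/2 with slerp weights a = sin((1−f)δ)/sin δ ≈ 1.366, b = sin(fδ)/sin δ ≈ 1.366.
p = a·p₁ + b·p₂ ≈ (-0.819, 0.574, 0.000); φ = arcsin(p_z) ≈ 0.00°, λ = atan2(p_y, p_x) ≈ 145.00°.

≈ lat 0°N, lon 145°E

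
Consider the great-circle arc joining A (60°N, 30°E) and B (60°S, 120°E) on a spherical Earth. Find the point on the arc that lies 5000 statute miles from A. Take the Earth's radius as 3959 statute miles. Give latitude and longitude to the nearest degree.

From cos δ = sin φ₁ sin φ₂ + cos φ₁ cos φ₂ cos Δλ, the central angle is δ ≈ 2.419 rad (138.6°). The total great-circle distance is δ·R ≈ 2.419 × 3959 ≈ 9576 mi, so the target fraction is f = 5000/9576 ≈ 0.522.
Interpolate at f ≈ 0.522 with slerp weights a = sin((1−f)δ)/sin δ ≈ 1.384, b = sin(fδ)/sin δ ≈ 1.441.
p = a·p₁ + b·p₂ ≈ (0.239, 0.970, -0.050); φ = arcsin(p_z) ≈ -2.84°, λ = atan2(p_y, p_x) ≈ 76.16°.

≈ (3°S, 76°E)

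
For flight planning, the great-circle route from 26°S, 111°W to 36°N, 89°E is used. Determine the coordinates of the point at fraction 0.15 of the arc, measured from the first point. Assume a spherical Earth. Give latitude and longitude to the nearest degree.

≈ 11°S, 131°W

The haversine formula gives a central angle δ ≈ 2.796 rad (160.2°) between the endpoints.
Interpolate at f = 0.15 with slerp weights a = sin((1−f)δ)/sin δ ≈ 2.045, b = sin(fδ)/sin δ ≈ 1.203.
p = a·p₁ + b·p₂ ≈ (-0.642, -0.743, -0.189); φ = arcsin(p_z) ≈ -10.92°, λ = atan2(p_y, p_x) ≈ -130.82°.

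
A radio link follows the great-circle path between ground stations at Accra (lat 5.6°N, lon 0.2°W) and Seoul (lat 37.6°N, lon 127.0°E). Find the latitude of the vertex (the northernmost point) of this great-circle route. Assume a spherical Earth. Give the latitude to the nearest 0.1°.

The great circle lies in the plane with unit normal n̂ = (p₁ × p₂)/|p₁ × p₂|.
Here n̂_z ≈ +0.691; the vertex latitude is φ_max = arccos|n̂_z| ≈ 46.3°.

≈ 46.3°N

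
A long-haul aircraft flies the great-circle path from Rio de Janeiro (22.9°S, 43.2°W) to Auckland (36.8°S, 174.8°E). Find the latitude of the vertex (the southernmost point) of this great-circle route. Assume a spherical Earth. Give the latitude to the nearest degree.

The great circle lies in the plane with unit normal n̂ = (p₁ × p₂)/|p₁ × p₂|.
Here n̂_z ≈ -0.484; the vertex latitude is φ_max = arccos|n̂_z| ≈ 61.0°.

≈ 61°S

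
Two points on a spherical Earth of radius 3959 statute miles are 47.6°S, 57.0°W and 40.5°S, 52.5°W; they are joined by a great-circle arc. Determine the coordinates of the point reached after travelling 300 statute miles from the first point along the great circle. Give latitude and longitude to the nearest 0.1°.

≈ 43.7°S, 54.4°W

Convert each endpoint to a unit vector on the sphere (x = cos φ cos λ, y = cos φ sin λ, z = sin φ).
The central angle between the endpoints is δ = arccos(p₁·p₂) ≈ 0.136 rad (7.8°). The total great-circle distance is δ·R ≈ 0.136 × 3959 ≈ 539 mi, so the target fraction is f = 300/539 ≈ 0.557.
Interpolate at f ≈ 0.557 with slerp weights a = sin((1−f)δ)/sin δ ≈ 0.444, b = sin(fδ)/sin δ ≈ 0.558.
p = a·p₁ + b·p₂ ≈ (0.421, -0.588, -0.690); φ = arcsin(p_z) ≈ -43.67°, λ = atan2(p_y, p_x) ≈ -54.36°.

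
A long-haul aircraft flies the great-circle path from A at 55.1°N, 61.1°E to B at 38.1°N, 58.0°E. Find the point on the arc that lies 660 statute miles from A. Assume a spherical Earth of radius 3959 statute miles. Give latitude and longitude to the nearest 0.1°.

Convert each endpoint to a unit vector on the sphere (x = cos φ cos λ, y = cos φ sin λ, z = sin φ).
The central angle between the endpoints is δ = arccos(p₁·p₂) ≈ 0.299 rad (17.1°). The total great-circle distance is δ·R ≈ 0.299 × 3959 ≈ 1184 mi, so the target fraction is f = 660/1184 ≈ 0.558.
Interpolate at f ≈ 0.558 with slerp weights a = sin((1−f)δ)/sin δ ≈ 0.448, b = sin(fδ)/sin δ ≈ 0.563.
p = a·p₁ + b·p₂ ≈ (0.359, 0.600, 0.715); φ = arcsin(p_z) ≈ 45.63°, λ = atan2(p_y, p_x) ≈ 59.14°.

≈ 45.6°N, 59.1°E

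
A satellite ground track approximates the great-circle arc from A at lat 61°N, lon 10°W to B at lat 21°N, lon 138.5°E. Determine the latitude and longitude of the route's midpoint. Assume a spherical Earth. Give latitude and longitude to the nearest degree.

Convert each endpoint to a unit vector on the sphere (x = cos φ cos λ, y = cos φ sin λ, z = sin φ).
The central angle between the endpoints is δ = arccos(p₁·p₂) ≈ 1.643 rad (94.2°).
Interpolate at f = 1/2 with slerp weights a = sin((1−f)δ)/sin δ ≈ 0.734, b = sin(fδ)/sin δ ≈ 0.734.
p = a·p₁ + b·p₂ ≈ (-0.163, 0.392, 0.905); φ = arcsin(p_z) ≈ 64.86°, λ = atan2(p_y, p_x) ≈ 112.54°.

≈ lat 65°N, lon 113°E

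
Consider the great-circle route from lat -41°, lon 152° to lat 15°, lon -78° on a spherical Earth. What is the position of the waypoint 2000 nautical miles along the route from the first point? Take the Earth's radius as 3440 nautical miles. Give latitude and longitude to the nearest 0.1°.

≈ lat -41.5°, lon -163.2°

Write both endpoints as unit vectors p₁, p₂ with components (cos φ cos λ, cos φ sin λ, sin φ).
The central angle between the endpoints is δ = arccos(p₁·p₂) ≈ 2.263 rad (129.7°). The total great-circle distance is δ·R ≈ 2.263 × 3440 ≈ 7785 nmi, so the target fraction is f = 2000/7785 ≈ 0.257.
Interpolate at f ≈ 0.257 with slerp weights a = sin((1−f)δ)/sin δ ≈ 1.291, b = sin(fδ)/sin δ ≈ 0.713.
p = a·p₁ + b·p₂ ≈ (-0.717, -0.217, -0.662); φ = arcsin(p_z) ≈ -41.49°, λ = atan2(p_y, p_x) ≈ -163.19°.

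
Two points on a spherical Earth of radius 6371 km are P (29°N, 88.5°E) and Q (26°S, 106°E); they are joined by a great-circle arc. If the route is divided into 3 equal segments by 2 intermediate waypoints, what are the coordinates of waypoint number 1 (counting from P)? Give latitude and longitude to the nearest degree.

≈ (11°N, 95°E)

Convert each endpoint to a unit vector on the sphere (x = cos φ cos λ, y = cos φ sin λ, z = sin φ).
The central angle between the endpoints is δ = arccos(p₁·p₂) ≈ 1.004 rad (57.5°).
Interpolate at f = 1/3 with slerp weights a = sin((1−f)δ)/sin δ ≈ 0.735, b = sin(fδ)/sin δ ≈ 0.389.
p = a·p₁ + b·p₂ ≈ (-0.080, 0.979, 0.186); φ = arcsin(p_z) ≈ 10.71°, λ = atan2(p_y, p_x) ≈ 94.65°.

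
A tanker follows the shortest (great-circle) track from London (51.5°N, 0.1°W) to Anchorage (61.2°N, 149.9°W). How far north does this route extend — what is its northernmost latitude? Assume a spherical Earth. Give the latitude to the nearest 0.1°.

The great circle lies in the plane with unit normal n̂ = (p₁ × p₂)/|p₁ × p₂|.
Here n̂_z ≈ -0.167; the vertex latitude is φ_max = arccos|n̂_z| ≈ 80.4°.
Check via Clairaut: cos φ_max = |cos φ₁| · sin C = cos(51.5°)·sin(15.5°) ≈ 0.167, again giving ≈ 80.4°.

≈ 80.4°N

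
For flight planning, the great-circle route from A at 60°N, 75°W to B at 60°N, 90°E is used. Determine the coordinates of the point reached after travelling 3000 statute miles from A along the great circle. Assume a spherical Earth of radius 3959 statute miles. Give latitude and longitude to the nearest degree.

≈ 76°N, 80°E

Write both endpoints as unit vectors p₁, p₂ with components (cos φ cos λ, cos φ sin λ, sin φ).
The central angle between the endpoints is δ = arccos(p₁·p₂) ≈ 1.037 rad (59.4°). The total great-circle distance is δ·R ≈ 1.037 × 3959 ≈ 4107 mi, so the target fraction is f = 3000/4107 ≈ 0.730.
Interpolate at f ≈ 0.730 with slerp weights a = sin((1−f)δ)/sin δ ≈ 0.320, b = sin(fδ)/sin δ ≈ 0.798.
p = a·p₁ + b·p₂ ≈ (0.041, 0.244, 0.969); φ = arcsin(p_z) ≈ 75.65°, λ = atan2(p_y, p_x) ≈ 80.37°.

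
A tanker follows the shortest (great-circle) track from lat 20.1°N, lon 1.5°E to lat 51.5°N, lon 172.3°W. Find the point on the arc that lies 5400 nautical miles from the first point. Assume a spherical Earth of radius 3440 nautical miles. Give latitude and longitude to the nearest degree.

≈ lat 70°N, lon 167°W

Write both endpoints as unit vectors p₁, p₂ with components (cos φ cos λ, cos φ sin λ, sin φ).
The central angle between the endpoints is δ = arccos(p₁·p₂) ≈ 1.888 rad (108.2°). The total great-circle distance is δ·R ≈ 1.888 × 3440 ≈ 6496 nmi, so the target fraction is f = 5400/6496 ≈ 0.831.
Interpolate at f ≈ 0.831 with slerp weights a = sin((1−f)δ)/sin δ ≈ 0.330, b = sin(fδ)/sin δ ≈ 1.053.
p = a·p₁ + b·p₂ ≈ (-0.340, -0.080, 0.937); φ = arcsin(p_z) ≈ 69.57°, λ = atan2(p_y, p_x) ≈ -166.80°.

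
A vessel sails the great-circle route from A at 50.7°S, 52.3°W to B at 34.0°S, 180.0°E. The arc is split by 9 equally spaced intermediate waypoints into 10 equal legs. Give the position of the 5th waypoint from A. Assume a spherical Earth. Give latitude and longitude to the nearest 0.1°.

Write both endpoints as unit vectors p₁, p₂ with components (cos φ cos λ, cos φ sin λ, sin φ).
The central angle between the endpoints is δ = arccos(p₁·p₂) ≈ 1.459 rad (83.6°).
Interpolate at f = 5/10 with slerp weights a = sin((1−f)δ)/sin δ ≈ 0.671, b = sin(fδ)/sin δ ≈ 0.671.
p = a·p₁ + b·p₂ ≈ (-0.296, -0.336, -0.894); φ = arcsin(p_z) ≈ -63.38°, λ = atan2(p_y, p_x) ≈ -131.39°.

≈ 63.4°S, 131.4°W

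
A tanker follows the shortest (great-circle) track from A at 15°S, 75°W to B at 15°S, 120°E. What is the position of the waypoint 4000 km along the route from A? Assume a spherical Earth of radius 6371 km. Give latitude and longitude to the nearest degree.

Convert each endpoint to a unit vector on the sphere (x = cos φ cos λ, y = cos φ sin λ, z = sin φ).
The central angle between the endpoints is δ = arccos(p₁·p₂) ≈ 2.558 rad (146.5°). The total great-circle distance is δ·R ≈ 2.558 × 6371 ≈ 16294 km, so the target fraction is f = 4000/16294 ≈ 0.245.
Interpolate at f ≈ 0.245 with slerp weights a = sin((1−f)δ)/sin δ ≈ 1.698, b = sin(fδ)/sin δ ≈ 1.065.
p = a·p₁ + b·p₂ ≈ (-0.090, -0.693, -0.715); φ = arcsin(p_z) ≈ -45.66°, λ = atan2(p_y, p_x) ≈ -97.40°.

≈ 46°S, 97°W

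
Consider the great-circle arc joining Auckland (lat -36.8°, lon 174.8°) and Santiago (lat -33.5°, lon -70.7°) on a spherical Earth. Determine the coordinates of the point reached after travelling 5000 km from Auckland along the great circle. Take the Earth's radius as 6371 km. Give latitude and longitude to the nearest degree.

≈ lat -52°, lon -124°

Write both endpoints as unit vectors p₁, p₂ with components (cos φ cos λ, cos φ sin λ, sin φ).
The central angle between the endpoints is δ = arccos(p₁·p₂) ≈ 1.517 rad (86.9°). The total great-circle distance is δ·R ≈ 1.517 × 6371 ≈ 9665 km, so the target fraction is f = 5000/9665 ≈ 0.517.
Interpolate at f ≈ 0.517 with slerp weights a = sin((1−f)δ)/sin δ ≈ 0.670, b = sin(fδ)/sin δ ≈ 0.708.
p = a·p₁ + b·p₂ ≈ (-0.339, -0.508, -0.792); φ = arcsin(p_z) ≈ -52.34°, λ = atan2(p_y, p_x) ≈ -123.68°.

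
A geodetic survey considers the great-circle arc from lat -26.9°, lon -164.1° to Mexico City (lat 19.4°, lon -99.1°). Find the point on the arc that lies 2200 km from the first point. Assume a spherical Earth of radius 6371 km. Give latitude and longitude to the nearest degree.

Convert each endpoint to a unit vector on the sphere (x = cos φ cos λ, y = cos φ sin λ, z = sin φ).
The central angle between the endpoints is δ = arccos(p₁·p₂) ≈ 1.364 rad (78.2°). The total great-circle distance is δ·R ≈ 1.364 × 6371 ≈ 8691 km, so the target fraction is f = 2200/8691 ≈ 0.253.
Interpolate at f ≈ 0.253 with slerp weights a = sin((1−f)δ)/sin δ ≈ 0.870, b = sin(fδ)/sin δ ≈ 0.346.
p = a·p₁ + b·p₂ ≈ (-0.798, -0.535, -0.279); φ = arcsin(p_z) ≈ -16.18°, λ = atan2(p_y, p_x) ≈ -146.17°.

≈ lat -16°, lon -146°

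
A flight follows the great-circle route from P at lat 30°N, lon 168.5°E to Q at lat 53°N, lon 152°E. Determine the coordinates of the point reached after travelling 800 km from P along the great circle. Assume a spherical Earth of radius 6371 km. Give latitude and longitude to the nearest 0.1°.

≈ lat 36.6°N, lon 165.0°E

Convert each endpoint to a unit vector on the sphere (x = cos φ cos λ, y = cos φ sin λ, z = sin φ).
The central angle between the endpoints is δ = arccos(p₁·p₂) ≈ 0.453 rad (26.0°). The total great-circle distance is δ·R ≈ 0.453 × 6371 ≈ 2887 km, so the target fraction is f = 800/2887 ≈ 0.277.
Interpolate at f ≈ 0.277 with slerp weights a = sin((1−f)δ)/sin δ ≈ 0.735, b = sin(fδ)/sin δ ≈ 0.286.
p = a·p₁ + b·p₂ ≈ (-0.776, 0.208, 0.596); φ = arcsin(p_z) ≈ 36.58°, λ = atan2(p_y, p_x) ≈ 165.01°.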